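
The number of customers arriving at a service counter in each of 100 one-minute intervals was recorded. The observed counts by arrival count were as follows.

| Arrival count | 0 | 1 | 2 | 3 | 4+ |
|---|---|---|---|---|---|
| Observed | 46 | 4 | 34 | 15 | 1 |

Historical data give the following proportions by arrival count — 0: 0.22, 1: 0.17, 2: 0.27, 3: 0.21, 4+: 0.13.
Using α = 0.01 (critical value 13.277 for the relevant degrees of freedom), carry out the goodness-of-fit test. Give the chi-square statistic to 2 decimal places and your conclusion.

Expected counts E_i = n·p_i: 100×0.22 = 22, 100×0.17 = 17, 100×0.27 = 27, 100×0.21 = 21, 100×0.13 = 13.
0: (46 − 22)²/22 = 576/22 = 26.182
1: (4 − 17)²/17 = 169/17 = 9.941
2: (34 − 27)²/27 = 49/27 = 1.815
3: (15 − 21)²/21 = 36/21 = 1.714
4+: (1 − 13)²/13 = 144/13 = 11.077
Sum = 50.73
df = 4. Since 50.73 > 13.277, we reject H₀.

50.73; reject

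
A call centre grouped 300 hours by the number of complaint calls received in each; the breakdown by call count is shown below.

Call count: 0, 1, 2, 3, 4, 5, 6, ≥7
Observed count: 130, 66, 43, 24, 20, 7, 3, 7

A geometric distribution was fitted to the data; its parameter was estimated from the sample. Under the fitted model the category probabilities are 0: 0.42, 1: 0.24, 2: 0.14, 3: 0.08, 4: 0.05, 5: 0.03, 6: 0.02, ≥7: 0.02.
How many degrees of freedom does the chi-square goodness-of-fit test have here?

6

There are k = 8 categories and 1 parameter estimated from the data, so df = 8 − 1 − 1 = 6.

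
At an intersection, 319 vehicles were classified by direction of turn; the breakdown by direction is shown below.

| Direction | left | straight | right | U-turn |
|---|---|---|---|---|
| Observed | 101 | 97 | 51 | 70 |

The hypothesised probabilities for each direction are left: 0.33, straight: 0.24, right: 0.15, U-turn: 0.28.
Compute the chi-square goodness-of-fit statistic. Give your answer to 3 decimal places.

10.017

Expected counts E_i = n·p_i: 319×0.33 = 105.27, 319×0.24 = 76.56, 319×0.15 = 47.85, 319×0.28 = 89.32.
left: (101 − 105.27)²/105.27 = 18.2329/105.27 = 0.1732
straight: (97 − 76.56)²/76.56 = 417.7936/76.56 = 5.4571
right: (51 − 47.85)²/47.85 = 9.9225/47.85 = 0.2074
U-turn: (70 − 89.32)²/89.32 = 373.2624/89.32 = 4.1789
Sum = 10.017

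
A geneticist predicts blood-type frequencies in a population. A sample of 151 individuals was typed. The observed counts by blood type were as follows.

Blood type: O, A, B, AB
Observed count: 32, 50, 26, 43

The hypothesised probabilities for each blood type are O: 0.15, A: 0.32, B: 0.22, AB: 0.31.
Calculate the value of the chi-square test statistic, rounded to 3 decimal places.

Expected counts E_i = n·p_i: 151×0.15 = 22.65, 151×0.32 = 48.32, 151×0.22 = 33.22, 151×0.31 = 46.81.
χ² = (32−22.65)²/22.65 + (50−48.32)²/48.32 + (26−33.22)²/33.22 + (43−46.81)²/46.81
   = 3.8597 + 0.0584 + 1.5692 + 0.3101
Sum = 5.797

5.797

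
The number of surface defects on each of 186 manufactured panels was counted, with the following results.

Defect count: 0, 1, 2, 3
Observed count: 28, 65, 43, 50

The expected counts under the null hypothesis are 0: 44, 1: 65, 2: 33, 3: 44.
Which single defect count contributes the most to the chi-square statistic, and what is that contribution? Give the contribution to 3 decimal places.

cat         O        E   (O−E)²/E
0          28       44     5.8182
1          65       65     0.0000
2          43       33     3.0303
3          50       44     0.8182
The largest term is for 0: 5.818.

0, 5.818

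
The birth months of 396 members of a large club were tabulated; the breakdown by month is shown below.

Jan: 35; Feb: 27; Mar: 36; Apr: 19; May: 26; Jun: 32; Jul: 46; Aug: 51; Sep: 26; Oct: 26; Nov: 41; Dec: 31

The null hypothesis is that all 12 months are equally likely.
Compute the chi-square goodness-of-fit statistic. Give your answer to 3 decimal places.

28.909

Expected count for each of the 12 categories: 396/12 = 33.
χ² = (35−33)²/33 + (27−33)²/33 + (36−33)²/33 + (19−33)²/33 + (26−33)²/33 + (32−33)²/33 + (46−33)²/33 + (51−33)²/33 + (26−33)²/33 + (26−33)²/33 + (41−33)²/33 + (31−33)²/33
   = 0.1212 + 1.0909 + 0.2727 + 5.9394 + 1.4848 + 0.0303 + 5.1212 + 9.8182 + 1.4848 + 1.4848 + 1.9394 + 0.1212
Sum = 28.909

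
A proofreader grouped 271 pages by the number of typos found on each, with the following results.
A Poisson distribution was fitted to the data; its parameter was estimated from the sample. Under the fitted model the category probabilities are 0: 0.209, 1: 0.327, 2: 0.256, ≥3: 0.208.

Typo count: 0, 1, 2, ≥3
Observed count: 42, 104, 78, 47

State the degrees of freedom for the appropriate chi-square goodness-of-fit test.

There are k = 4 categories and 1 parameter estimated from the data, so df = 4 − 1 − 1 = 2.

2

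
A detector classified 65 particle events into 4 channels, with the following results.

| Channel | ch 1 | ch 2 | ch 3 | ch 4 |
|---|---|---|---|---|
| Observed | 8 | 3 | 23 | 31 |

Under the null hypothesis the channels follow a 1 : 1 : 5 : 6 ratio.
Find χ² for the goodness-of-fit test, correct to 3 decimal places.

Ratio total = 13. Expected counts: 65×1/13 = 5, 65×1/13 = 5, 65×5/13 = 25, 65×6/13 = 30.
cat         O        E   (O−E)²/E
ch 1        8        5     1.8000
ch 2        3        5     0.8000
ch 3       23       25     0.1600
ch 4       31       30     0.0333
Sum = 2.793

2.793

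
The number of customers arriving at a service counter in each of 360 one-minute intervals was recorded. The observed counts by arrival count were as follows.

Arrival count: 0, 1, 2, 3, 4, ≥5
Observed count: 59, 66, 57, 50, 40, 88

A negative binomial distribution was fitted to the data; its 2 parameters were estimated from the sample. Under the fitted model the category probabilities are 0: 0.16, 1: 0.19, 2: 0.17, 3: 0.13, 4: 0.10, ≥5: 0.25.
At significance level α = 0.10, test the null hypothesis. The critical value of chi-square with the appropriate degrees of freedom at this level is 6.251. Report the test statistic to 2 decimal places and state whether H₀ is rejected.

1.11; do not reject

Expected counts E_i = n·p_i: 360×0.16 = 57.6, 360×0.19 = 68.4, 360×0.17 = 61.2, 360×0.13 = 46.8, 360×0.10 = 36, 360×0.25 = 90.
cat         O        E   (O−E)²/E
0          59     57.6      0.034
1          66     68.4      0.084
2          57     61.2      0.288
3          50     46.8      0.219
4          40       36      0.444
≥5         88       90      0.044
Sum = 1.11
df = 3. Since 1.11 < 6.251, we do not reject H₀.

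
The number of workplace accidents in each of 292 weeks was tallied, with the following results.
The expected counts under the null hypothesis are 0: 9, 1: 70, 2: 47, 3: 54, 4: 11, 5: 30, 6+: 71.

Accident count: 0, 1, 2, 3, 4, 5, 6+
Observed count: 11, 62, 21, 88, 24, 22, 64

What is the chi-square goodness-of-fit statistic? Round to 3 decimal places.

cat         O        E   (O−E)²/E
0          11        9     0.4444
1          62       70     0.9143
2          21       47    14.3830
3          88       54    21.4074
4          24       11    15.3636
5          22       30     2.1333
6+         64       71     0.6901
Sum = 55.336

55.336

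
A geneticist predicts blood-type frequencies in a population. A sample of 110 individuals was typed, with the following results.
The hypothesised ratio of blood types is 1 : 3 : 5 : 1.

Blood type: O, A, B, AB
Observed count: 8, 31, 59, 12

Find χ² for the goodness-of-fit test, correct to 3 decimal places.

1.321

Ratio total = 10. Expected counts: 110×1/10 = 11, 110×3/10 = 33, 110×5/10 = 55, 110×1/10 = 11.
χ² = (8−11)²/11 + (31−33)²/33 + (59−55)²/55 + (12−11)²/11
   = 0.8182 + 0.1212 + 0.2909 + 0.0909
Sum = 1.321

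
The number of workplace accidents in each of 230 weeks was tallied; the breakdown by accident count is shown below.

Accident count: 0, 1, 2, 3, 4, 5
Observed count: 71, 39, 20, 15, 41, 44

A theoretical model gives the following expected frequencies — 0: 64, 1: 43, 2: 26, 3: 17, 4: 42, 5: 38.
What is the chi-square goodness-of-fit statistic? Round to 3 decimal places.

cat         O        E   (O−E)²/E
0          71       64     0.7656
1          39       43     0.3721
2          20       26     1.3846
3          15       17     0.2353
4          41       42     0.0238
5          44       38     0.9474
Sum = 3.729

3.729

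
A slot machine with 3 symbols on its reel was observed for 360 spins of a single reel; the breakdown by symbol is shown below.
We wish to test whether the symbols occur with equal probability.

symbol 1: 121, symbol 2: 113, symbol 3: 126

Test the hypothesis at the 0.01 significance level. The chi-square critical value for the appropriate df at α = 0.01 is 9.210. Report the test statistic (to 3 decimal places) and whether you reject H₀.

0.717; do not reject

Under H₀ each category has probability 1/3, so each expected count is 360/3 = 120.
χ² = (121−120)²/120 + (113−120)²/120 + (126−120)²/120
   = 0.0083 + 0.4083 + 0.3000
Sum = 0.717
df = 2. Since 0.717 < 9.210, we do not reject H₀.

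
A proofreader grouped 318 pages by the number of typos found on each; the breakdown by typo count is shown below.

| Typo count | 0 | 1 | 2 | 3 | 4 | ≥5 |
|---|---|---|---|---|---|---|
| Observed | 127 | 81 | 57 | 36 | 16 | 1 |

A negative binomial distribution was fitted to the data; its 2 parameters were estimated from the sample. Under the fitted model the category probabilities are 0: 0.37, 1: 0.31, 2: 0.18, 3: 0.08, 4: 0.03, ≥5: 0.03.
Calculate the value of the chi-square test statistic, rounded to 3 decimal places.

Expected counts E_i = n·p_i: 318×0.37 = 117.66, 318×0.31 = 98.58, 318×0.18 = 57.24, 318×0.08 = 25.44, 318×0.03 = 9.54, 318×0.03 = 9.54.
χ² = (127−117.66)²/117.66 + (81−98.58)²/98.58 + (57−57.24)²/57.24 + (36−25.44)²/25.44 + (16−9.54)²/9.54 + (1−9.54)²/9.54
   = 0.7414 + 3.1351 + 0.0010 + 4.3834 + 4.3744 + 7.6448
Sum = 20.280

20.280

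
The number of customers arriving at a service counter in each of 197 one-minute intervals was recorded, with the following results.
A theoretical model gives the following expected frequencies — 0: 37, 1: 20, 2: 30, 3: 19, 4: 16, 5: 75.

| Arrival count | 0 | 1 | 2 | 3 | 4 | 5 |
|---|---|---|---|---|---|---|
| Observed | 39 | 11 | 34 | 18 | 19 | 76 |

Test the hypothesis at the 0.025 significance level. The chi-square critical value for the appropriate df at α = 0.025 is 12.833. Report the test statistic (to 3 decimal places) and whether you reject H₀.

0: (39 − 37)²/37 = 4/37 = 0.1081
1: (11 − 20)²/20 = 81/20 = 4.0500
2: (34 − 30)²/30 = 16/30 = 0.5333
3: (18 − 19)²/19 = 1/19 = 0.0526
4: (19 − 16)²/16 = 9/16 = 0.5625
5: (76 − 75)²/75 = 1/75 = 0.0133
Sum = 5.320
df = 5. Since 5.320 < 12.833, we do not reject H₀.

5.320; do not reject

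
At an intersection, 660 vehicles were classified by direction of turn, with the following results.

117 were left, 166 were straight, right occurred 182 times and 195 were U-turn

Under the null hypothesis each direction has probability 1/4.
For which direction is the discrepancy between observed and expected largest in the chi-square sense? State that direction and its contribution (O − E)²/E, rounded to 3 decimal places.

left, 13.964

Under H₀ each category has probability 1/4, so each expected count is 660/4 = 165.
cat           O        E   (O−E)²/E
left        117      165    13.9636
straight    166      165     0.0061
right       182      165     1.7515
U-turn      195      165     5.4545
The largest term is for left: 13.964.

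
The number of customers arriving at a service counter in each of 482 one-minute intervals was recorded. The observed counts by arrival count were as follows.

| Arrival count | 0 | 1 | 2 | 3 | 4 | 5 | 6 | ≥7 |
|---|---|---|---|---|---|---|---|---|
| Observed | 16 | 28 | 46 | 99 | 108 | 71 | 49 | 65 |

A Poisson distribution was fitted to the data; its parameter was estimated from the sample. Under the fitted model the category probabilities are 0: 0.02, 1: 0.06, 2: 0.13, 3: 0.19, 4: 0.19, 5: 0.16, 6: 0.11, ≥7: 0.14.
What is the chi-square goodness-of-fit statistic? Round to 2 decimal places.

Expected counts E_i = n·p_i: 482×0.02 = 9.64, 482×0.06 = 28.92, 482×0.13 = 62.66, 482×0.19 = 91.58, 482×0.19 = 91.58, 482×0.16 = 77.12, 482×0.11 = 53.02, 482×0.14 = 67.48.
0: (16 − 9.64)²/9.64 = 40.4496/9.64 = 4.196
1: (28 − 28.92)²/28.92 = 0.8464/28.92 = 0.029
2: (46 − 62.66)²/62.66 = 277.5556/62.66 = 4.430
3: (99 − 91.58)²/91.58 = 55.0564/91.58 = 0.601
4: (108 − 91.58)²/91.58 = 269.6164/91.58 = 2.944
5: (71 − 77.12)²/77.12 = 37.4544/77.12 = 0.486
6: (49 − 53.02)²/53.02 = 16.1604/53.02 = 0.305
≥7: (65 − 67.48)²/67.48 = 6.1504/67.48 = 0.091
Sum = 13.08

13.08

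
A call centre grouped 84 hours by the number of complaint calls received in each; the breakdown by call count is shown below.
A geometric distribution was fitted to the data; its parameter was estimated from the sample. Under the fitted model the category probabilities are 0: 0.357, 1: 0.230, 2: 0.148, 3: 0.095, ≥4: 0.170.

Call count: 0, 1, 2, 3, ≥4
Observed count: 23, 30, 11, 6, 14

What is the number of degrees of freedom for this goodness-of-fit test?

3

There are k = 5 categories and 1 parameter estimated from the data, so df = 5 − 1 − 1 = 3.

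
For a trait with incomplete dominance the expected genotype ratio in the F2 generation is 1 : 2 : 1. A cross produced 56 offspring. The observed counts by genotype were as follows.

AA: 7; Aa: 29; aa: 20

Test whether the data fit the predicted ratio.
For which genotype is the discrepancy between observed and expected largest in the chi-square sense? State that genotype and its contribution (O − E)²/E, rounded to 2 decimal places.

Ratio total = 4. Expected counts: 56×1/4 = 14, 56×2/4 = 28, 56×1/4 = 14.
χ² = (7−14)²/14 + (29−28)²/28 + (20−14)²/14
   = 3.500 + 0.036 + 2.571
The largest term is for AA: 3.50.

AA, 3.50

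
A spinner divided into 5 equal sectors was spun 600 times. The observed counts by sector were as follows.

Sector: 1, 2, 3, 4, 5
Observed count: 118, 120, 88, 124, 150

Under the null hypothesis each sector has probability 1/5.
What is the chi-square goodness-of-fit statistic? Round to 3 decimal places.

Under H₀ each category has probability 1/5, so each expected count is 600/5 = 120.
χ² = (118−120)²/120 + (120−120)²/120 + (88−120)²/120 + (124−120)²/120 + (150−120)²/120
   = 0.0333 + 0.0000 + 8.5333 + 0.1333 + 7.5000
Sum = 16.200

16.200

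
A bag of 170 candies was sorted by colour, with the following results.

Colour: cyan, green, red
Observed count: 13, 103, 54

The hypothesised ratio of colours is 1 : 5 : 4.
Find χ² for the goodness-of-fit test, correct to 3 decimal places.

7.635

Ratio total = 10. Expected counts: 170×1/10 = 17, 170×5/10 = 85, 170×4/10 = 68.
cyan: (13 − 17)²/17 = 16/17 = 0.9412
green: (103 − 85)²/85 = 324/85 = 3.8118
red: (54 − 68)²/68 = 196/68 = 2.8824
Sum = 7.635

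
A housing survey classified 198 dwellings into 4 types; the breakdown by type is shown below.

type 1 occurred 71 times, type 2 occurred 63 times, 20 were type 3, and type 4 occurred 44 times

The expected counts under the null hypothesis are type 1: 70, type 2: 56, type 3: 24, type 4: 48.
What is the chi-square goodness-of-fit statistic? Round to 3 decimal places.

χ² = (71−70)²/70 + (63−56)²/56 + (20−24)²/24 + (44−48)²/48
   = 0.0143 + 0.8750 + 0.6667 + 0.3333
Sum = 1.889

1.889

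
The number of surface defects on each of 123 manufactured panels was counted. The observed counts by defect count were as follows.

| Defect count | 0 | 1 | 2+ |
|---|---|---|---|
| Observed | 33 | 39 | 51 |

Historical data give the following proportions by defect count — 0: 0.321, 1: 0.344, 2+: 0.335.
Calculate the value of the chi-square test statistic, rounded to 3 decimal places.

3.652

Expected counts E_i = n·p_i: 123×0.321 = 39.483, 123×0.344 = 42.312, 123×0.335 = 41.205.
χ² = (33−39.483)²/39.483 + (39−42.312)²/42.312 + (51−41.205)²/41.205
   = 1.0645 + 0.2592 + 2.3284
Sum = 3.652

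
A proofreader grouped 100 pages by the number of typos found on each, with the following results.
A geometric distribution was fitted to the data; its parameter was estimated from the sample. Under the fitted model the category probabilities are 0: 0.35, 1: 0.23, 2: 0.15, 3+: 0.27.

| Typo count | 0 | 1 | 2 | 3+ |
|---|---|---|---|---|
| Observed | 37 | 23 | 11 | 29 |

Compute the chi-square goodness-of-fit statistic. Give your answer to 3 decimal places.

Expected counts E_i = n·p_i: 100×0.35 = 35, 100×0.23 = 23, 100×0.15 = 15, 100×0.27 = 27.
cat         O        E   (O−E)²/E
0          37       35     0.1143
1          23       23     0.0000
2          11       15     1.0667
3+         29       27     0.1481
Sum = 1.329

1.329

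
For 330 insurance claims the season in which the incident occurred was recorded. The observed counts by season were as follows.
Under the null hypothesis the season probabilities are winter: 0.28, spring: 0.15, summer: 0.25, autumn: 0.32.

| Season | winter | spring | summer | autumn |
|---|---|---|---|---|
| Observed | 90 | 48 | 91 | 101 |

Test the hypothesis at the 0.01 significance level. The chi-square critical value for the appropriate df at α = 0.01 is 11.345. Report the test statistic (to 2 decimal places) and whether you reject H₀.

1.18; do not reject

Expected counts E_i = n·p_i: 330×0.28 = 92.4, 330×0.15 = 49.5, 330×0.25 = 82.5, 330×0.32 = 105.6.
cat         O        E   (O−E)²/E
winter     90     92.4      0.062
spring     48     49.5      0.045
summer     91     82.5      0.876
autumn    101    105.6      0.200
Sum = 1.18
df = 3. Since 1.18 < 11.345, we do not reject H₀.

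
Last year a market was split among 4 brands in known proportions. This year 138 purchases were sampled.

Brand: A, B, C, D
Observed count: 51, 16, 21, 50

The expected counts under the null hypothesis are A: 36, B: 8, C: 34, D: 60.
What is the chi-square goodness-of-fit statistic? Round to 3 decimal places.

20.887

cat         O        E   (O−E)²/E
A          51       36     6.2500
B          16        8     8.0000
C          21       34     4.9706
D          50       60     1.6667
Sum = 20.887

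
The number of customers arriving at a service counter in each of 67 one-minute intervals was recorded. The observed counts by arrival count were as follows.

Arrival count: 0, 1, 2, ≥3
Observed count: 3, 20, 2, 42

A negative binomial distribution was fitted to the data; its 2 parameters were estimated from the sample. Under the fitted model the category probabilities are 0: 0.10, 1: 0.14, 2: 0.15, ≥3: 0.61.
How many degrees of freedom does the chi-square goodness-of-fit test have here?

1

There are k = 4 categories and 2 parameters estimated from the data, so df = 4 − 1 − 2 = 1.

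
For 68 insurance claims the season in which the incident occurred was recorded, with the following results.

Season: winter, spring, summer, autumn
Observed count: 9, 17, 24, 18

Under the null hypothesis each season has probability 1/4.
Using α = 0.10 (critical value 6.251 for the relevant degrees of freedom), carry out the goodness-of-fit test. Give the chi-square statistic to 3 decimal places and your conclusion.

Expected count for each of the 4 categories: 68/4 = 17.
χ² = (9−17)²/17 + (17−17)²/17 + (24−17)²/17 + (18−17)²/17
   = 3.7647 + 0.0000 + 2.8824 + 0.0588
Sum = 6.706
df = 3. Since 6.706 > 6.251, we reject H₀.

6.706; reject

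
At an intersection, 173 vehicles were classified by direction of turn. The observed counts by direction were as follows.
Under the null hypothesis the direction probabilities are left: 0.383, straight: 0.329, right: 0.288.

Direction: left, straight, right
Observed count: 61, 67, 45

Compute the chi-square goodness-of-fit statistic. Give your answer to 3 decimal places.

Expected counts E_i = n·p_i: 173×0.383 = 66.259, 173×0.329 = 56.917, 173×0.288 = 49.824.
left: (61 − 66.259)²/66.259 = 27.657081/66.259 = 0.4174
straight: (67 − 56.917)²/56.917 = 101.666889/56.917 = 1.7862
right: (45 − 49.824)²/49.824 = 23.270976/49.824 = 0.4671
Sum = 2.671

2.671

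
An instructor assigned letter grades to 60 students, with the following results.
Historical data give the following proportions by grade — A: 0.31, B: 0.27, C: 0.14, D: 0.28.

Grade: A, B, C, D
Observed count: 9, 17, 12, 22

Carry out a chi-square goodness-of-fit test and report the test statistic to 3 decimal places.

Expected counts E_i = n·p_i: 60×0.31 = 18.6, 60×0.27 = 16.2, 60×0.14 = 8.4, 60×0.28 = 16.8.
A: (9 − 18.6)²/18.6 = 92.16/18.6 = 4.9548
B: (17 − 16.2)²/16.2 = 0.64/16.2 = 0.0395
C: (12 − 8.4)²/8.4 = 12.96/8.4 = 1.5429
D: (22 − 16.8)²/16.8 = 27.04/16.8 = 1.6095
Sum = 8.147

8.147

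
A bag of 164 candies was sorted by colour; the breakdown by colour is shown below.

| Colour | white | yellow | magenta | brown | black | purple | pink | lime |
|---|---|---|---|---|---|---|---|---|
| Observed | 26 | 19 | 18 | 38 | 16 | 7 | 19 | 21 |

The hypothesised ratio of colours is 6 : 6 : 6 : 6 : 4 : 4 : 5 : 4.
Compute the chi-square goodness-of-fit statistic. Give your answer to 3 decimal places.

17.550

Ratio total = 41. Expected counts: 164×6/41 = 24, 164×6/41 = 24, 164×6/41 = 24, 164×6/41 = 24, 164×4/41 = 16, 164×4/41 = 16, 164×5/41 = 20, 164×4/41 = 16.
cat          O        E   (O−E)²/E
white       26       24     0.1667
yellow      19       24     1.0417
magenta     18       24     1.5000
brown       38       24     8.1667
black       16       16     0.0000
purple       7       16     5.0625
pink        19       20     0.0500
lime        21       16     1.5625
Sum = 17.550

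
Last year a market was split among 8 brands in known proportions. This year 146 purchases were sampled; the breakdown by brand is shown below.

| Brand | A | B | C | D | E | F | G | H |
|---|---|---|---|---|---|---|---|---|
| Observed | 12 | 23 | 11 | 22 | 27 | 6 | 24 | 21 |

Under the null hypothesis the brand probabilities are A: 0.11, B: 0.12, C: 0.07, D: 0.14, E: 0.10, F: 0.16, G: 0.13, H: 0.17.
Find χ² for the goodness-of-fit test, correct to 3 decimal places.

28.267

Expected counts E_i = n·p_i: 146×0.11 = 16.06, 146×0.12 = 17.52, 146×0.07 = 10.22, 146×0.14 = 20.44, 146×0.10 = 14.6, 146×0.16 = 23.36, 146×0.13 = 18.98, 146×0.17 = 24.82.
cat         O        E   (O−E)²/E
A          12    16.06     1.0264
B          23    17.52     1.7141
C          11    10.22     0.0595
D          22    20.44     0.1191
E          27     14.6    10.5315
F           6    23.36    12.9011
G          24    18.98     1.3277
H          21    24.82     0.5879
Sum = 28.267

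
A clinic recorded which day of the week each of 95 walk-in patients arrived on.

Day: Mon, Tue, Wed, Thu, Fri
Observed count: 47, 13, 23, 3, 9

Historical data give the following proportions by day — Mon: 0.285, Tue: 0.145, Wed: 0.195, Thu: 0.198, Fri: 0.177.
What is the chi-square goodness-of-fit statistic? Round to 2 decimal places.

Expected counts E_i = n·p_i: 95×0.285 = 27.075, 95×0.145 = 13.775, 95×0.195 = 18.525, 95×0.198 = 18.81, 95×0.177 = 16.815.
Mon: (47 − 27.075)²/27.075 = 397.005625/27.075 = 14.663
Tue: (13 − 13.775)²/13.775 = 0.600625/13.775 = 0.044
Wed: (23 − 18.525)²/18.525 = 20.025625/18.525 = 1.081
Thu: (3 − 18.81)²/18.81 = 249.9561/18.81 = 13.288
Fri: (9 − 16.815)²/16.815 = 61.074225/16.815 = 3.632
Sum = 32.71

32.71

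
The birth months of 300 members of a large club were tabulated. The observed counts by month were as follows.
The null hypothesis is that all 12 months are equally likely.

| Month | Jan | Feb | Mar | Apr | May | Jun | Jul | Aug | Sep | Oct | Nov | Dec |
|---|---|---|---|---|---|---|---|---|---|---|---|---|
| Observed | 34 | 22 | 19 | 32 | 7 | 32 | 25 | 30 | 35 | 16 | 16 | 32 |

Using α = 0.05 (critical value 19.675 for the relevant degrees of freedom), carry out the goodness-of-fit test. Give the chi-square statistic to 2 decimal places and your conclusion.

35.36; reject

Under H₀ each category has probability 1/12, so each expected count is 300/12 = 25.
cat         O        E   (O−E)²/E
Jan        34       25      3.240
Feb        22       25      0.360
Mar        19       25      1.440
Apr        32       25      1.960
May         7       25     12.960
Jun        32       25      1.960
Jul        25       25      0.000
Aug        30       25      1.000
Sep        35       25      4.000
Oct        16       25      3.240
Nov        16       25      3.240
Dec        32       25      1.960
Sum = 35.36
df = 11. Since 35.36 > 19.675, we reject H₀.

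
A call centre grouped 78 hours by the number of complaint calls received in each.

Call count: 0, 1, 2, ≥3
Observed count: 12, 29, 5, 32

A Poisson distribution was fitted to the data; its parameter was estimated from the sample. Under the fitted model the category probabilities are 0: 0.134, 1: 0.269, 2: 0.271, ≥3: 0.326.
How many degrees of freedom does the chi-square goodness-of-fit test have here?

2

There are k = 4 categories and 1 parameter estimated from the data, so df = 4 − 1 − 1 = 2.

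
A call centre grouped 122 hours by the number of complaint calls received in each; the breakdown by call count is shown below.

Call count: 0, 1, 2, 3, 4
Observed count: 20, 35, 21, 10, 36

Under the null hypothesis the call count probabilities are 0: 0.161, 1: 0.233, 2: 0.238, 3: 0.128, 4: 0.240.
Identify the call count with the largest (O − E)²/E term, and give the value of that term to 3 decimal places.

Expected counts E_i = n·p_i: 122×0.161 = 19.642, 122×0.233 = 28.426, 122×0.238 = 29.036, 122×0.128 = 15.616, 122×0.240 = 29.28.
χ² = (20−19.642)²/19.642 + (35−28.426)²/28.426 + (21−29.036)²/29.036 + (10−15.616)²/15.616 + (36−29.28)²/29.28
   = 0.0065 + 1.5204 + 2.2240 + 2.0197 + 1.5423
The largest term is for 2: 2.224.

2, 2.224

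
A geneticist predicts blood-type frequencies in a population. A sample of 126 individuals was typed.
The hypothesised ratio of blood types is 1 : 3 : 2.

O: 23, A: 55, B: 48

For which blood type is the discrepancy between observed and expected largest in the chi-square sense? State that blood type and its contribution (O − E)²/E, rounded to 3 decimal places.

A, 1.016

Ratio total = 6. Expected counts: 126×1/6 = 21, 126×3/6 = 63, 126×2/6 = 42.
χ² = (23−21)²/21 + (55−63)²/63 + (48−42)²/42
   = 0.1905 + 1.0159 + 0.8571
The largest term is for A: 1.016.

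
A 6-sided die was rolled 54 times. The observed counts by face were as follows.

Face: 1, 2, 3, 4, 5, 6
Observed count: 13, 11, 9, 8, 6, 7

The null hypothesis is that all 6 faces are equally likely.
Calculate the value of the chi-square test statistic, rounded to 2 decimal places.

3.78

Expected count for each of the 6 categories: 54/6 = 9.
χ² = (13−9)²/9 + (11−9)²/9 + (9−9)²/9 + (8−9)²/9 + (6−9)²/9 + (7−9)²/9
   = 1.778 + 0.444 + 0.000 + 0.111 + 1.000 + 0.444
Sum = 3.78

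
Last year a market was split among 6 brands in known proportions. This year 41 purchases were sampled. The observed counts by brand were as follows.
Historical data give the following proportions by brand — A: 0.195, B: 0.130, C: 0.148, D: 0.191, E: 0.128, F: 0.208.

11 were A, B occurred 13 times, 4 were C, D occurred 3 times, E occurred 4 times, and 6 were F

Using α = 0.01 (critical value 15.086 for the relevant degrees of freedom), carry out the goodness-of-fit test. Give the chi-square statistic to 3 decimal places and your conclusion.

Expected counts E_i = n·p_i: 41×0.195 = 7.995, 41×0.130 = 5.33, 41×0.148 = 6.068, 41×0.191 = 7.831, 41×0.128 = 5.248, 41×0.208 = 8.528.
cat         O        E   (O−E)²/E
A          11    7.995     1.1295
B          13     5.33    11.0373
C           4    6.068     0.7048
D           3    7.831     2.9803
E           4    5.248     0.2968
F           6    8.528     0.7494
Sum = 16.898
df = 5. Since 16.898 > 15.086, we reject H₀.

16.898; reject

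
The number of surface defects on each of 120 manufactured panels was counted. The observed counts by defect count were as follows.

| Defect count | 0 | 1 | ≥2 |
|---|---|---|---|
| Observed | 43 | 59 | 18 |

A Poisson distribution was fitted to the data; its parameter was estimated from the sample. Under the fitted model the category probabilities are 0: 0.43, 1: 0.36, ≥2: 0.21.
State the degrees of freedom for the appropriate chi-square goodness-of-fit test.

1

There are k = 3 categories and 1 parameter estimated from the data, so df = 3 − 1 − 1 = 1.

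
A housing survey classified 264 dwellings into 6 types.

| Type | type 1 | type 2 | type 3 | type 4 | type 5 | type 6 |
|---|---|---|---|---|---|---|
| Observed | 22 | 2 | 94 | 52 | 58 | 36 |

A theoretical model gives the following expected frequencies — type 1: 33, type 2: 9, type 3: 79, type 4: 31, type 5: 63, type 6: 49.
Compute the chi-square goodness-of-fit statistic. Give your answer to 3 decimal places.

30.031

χ² = (22−33)²/33 + (2−9)²/9 + (94−79)²/79 + (52−31)²/31 + (58−63)²/63 + (36−49)²/49
   = 3.6667 + 5.4444 + 2.8481 + 14.2258 + 0.3968 + 3.4490
Sum = 30.031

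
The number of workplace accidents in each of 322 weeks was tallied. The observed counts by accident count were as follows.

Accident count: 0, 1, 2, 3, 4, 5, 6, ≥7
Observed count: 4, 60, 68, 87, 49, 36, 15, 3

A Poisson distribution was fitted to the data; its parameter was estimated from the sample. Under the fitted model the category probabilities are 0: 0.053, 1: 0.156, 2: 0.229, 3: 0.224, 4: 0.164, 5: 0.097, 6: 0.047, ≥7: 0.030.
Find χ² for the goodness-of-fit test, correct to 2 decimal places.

21.01

Expected counts E_i = n·p_i: 322×0.053 = 17.066, 322×0.156 = 50.232, 322×0.229 = 73.738, 322×0.224 = 72.128, 322×0.164 = 52.808, 322×0.097 = 31.234, 322×0.047 = 15.134, 322×0.030 = 9.66.
cat         O        E   (O−E)²/E
0           4   17.066     10.004
1          60   50.232      1.899
2          68   73.738      0.447
3          87   72.128      3.066
4          49   52.808      0.275
5          36   31.234      0.727
6          15   15.134      0.001
≥7          3     9.66      4.592
Sum = 21.01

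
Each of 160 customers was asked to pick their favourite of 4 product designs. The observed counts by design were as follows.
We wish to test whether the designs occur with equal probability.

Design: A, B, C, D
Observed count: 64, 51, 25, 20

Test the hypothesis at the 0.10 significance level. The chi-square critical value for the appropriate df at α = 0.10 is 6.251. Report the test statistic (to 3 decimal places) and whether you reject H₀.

33.050; reject

Under H₀ each category has probability 1/4, so each expected count is 160/4 = 40.
A: (64 − 40)²/40 = 576/40 = 14.4000
B: (51 − 40)²/40 = 121/40 = 3.0250
C: (25 − 40)²/40 = 225/40 = 5.6250
D: (20 − 40)²/40 = 400/40 = 10.0000
Sum = 33.050
df = 3. Since 33.050 > 6.251, we reject H₀.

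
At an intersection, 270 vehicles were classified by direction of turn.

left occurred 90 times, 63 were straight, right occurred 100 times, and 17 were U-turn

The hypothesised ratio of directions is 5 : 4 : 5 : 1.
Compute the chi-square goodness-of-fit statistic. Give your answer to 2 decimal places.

2.29

Ratio total = 15. Expected counts: 270×5/15 = 90, 270×4/15 = 72, 270×5/15 = 90, 270×1/15 = 18.
χ² = (90−90)²/90 + (63−72)²/72 + (100−90)²/90 + (17−18)²/18
   = 0.000 + 1.125 + 1.111 + 0.056
Sum = 2.29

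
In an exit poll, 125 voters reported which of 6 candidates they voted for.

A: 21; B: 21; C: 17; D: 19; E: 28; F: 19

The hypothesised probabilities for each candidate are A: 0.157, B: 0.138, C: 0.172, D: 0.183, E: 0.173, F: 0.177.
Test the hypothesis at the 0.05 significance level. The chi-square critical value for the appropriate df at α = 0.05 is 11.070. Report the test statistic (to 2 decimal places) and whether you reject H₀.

4.83; do not reject

Expected counts E_i = n·p_i: 125×0.157 = 19.625, 125×0.138 = 17.25, 125×0.172 = 21.5, 125×0.183 = 22.875, 125×0.173 = 21.625, 125×0.177 = 22.125.
cat         O        E   (O−E)²/E
A          21   19.625      0.096
B          21    17.25      0.815
C          17     21.5      0.942
D          19   22.875      0.656
E          28   21.625      1.879
F          19   22.125      0.441
Sum = 4.83
df = 5. Since 4.83 < 11.070, we do not reject H₀.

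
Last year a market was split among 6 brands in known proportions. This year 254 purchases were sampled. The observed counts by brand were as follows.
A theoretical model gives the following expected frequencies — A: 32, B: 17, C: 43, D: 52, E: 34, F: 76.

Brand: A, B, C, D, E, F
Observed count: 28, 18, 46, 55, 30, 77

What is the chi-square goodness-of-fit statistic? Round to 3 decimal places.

χ² = (28−32)²/32 + (18−17)²/17 + (46−43)²/43 + (55−52)²/52 + (30−34)²/34 + (77−76)²/76
   = 0.5000 + 0.0588 + 0.2093 + 0.1731 + 0.4706 + 0.0132
Sum = 1.425

1.425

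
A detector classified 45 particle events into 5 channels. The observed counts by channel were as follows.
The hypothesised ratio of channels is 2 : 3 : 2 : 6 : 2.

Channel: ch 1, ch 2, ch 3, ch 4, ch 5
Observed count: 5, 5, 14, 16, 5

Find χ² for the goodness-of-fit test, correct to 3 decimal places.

Ratio total = 15. Expected counts: 45×2/15 = 6, 45×3/15 = 9, 45×2/15 = 6, 45×6/15 = 18, 45×2/15 = 6.
cat         O        E   (O−E)²/E
ch 1        5        6     0.1667
ch 2        5        9     1.7778
ch 3       14        6    10.6667
ch 4       16       18     0.2222
ch 5        5        6     0.1667
Sum = 13.000

13.000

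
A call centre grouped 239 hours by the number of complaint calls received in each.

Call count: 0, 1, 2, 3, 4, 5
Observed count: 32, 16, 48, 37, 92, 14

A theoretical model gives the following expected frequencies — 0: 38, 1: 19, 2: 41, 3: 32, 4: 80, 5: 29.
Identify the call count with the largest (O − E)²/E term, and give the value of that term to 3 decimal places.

5, 7.759

χ² = (32−38)²/38 + (16−19)²/19 + (48−41)²/41 + (37−32)²/32 + (92−80)²/80 + (14−29)²/29
   = 0.9474 + 0.4737 + 1.1951 + 0.7813 + 1.8000 + 7.7586
The largest term is for 5: 7.759.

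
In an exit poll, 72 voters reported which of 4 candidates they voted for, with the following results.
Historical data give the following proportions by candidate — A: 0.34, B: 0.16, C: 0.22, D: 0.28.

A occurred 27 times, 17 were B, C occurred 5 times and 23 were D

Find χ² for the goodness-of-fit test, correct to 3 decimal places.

Expected counts E_i = n·p_i: 72×0.34 = 24.48, 72×0.16 = 11.52, 72×0.22 = 15.84, 72×0.28 = 20.16.
cat         O        E   (O−E)²/E
A          27    24.48     0.2594
B          17    11.52     2.6068
C           5    15.84     7.4183
D          23    20.16     0.4001
Sum = 10.685

10.685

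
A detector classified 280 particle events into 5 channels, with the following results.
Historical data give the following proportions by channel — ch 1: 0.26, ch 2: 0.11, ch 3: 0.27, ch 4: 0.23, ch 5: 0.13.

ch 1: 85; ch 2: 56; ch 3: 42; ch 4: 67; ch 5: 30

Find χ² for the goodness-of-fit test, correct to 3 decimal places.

38.826

Expected counts E_i = n·p_i: 280×0.26 = 72.8, 280×0.11 = 30.8, 280×0.27 = 75.6, 280×0.23 = 64.4, 280×0.13 = 36.4.
χ² = (85−72.8)²/72.8 + (56−30.8)²/30.8 + (42−75.6)²/75.6 + (67−64.4)²/64.4 + (30−36.4)²/36.4
   = 2.0445 + 20.6182 + 14.9333 + 0.1050 + 1.1253
Sum = 38.826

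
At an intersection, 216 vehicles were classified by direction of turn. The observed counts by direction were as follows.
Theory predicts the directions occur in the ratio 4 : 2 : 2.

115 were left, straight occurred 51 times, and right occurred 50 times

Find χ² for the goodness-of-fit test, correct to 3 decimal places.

0.917

Ratio total = 8. Expected counts: 216×4/8 = 108, 216×2/8 = 54, 216×2/8 = 54.
cat           O        E   (O−E)²/E
left        115      108     0.4537
straight     51       54     0.1667
right        50       54     0.2963
Sum = 0.917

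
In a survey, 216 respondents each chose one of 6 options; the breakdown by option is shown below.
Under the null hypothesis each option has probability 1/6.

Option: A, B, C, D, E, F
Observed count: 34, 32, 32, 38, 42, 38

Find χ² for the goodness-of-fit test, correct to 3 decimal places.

Under H₀ each category has probability 1/6, so each expected count is 216/6 = 36.
A: (34 − 36)²/36 = 4/36 = 0.1111
B: (32 − 36)²/36 = 16/36 = 0.4444
C: (32 − 36)²/36 = 16/36 = 0.4444
D: (38 − 36)²/36 = 4/36 = 0.1111
E: (42 − 36)²/36 = 36/36 = 1.0000
F: (38 − 36)²/36 = 4/36 = 0.1111
Sum = 2.222

2.222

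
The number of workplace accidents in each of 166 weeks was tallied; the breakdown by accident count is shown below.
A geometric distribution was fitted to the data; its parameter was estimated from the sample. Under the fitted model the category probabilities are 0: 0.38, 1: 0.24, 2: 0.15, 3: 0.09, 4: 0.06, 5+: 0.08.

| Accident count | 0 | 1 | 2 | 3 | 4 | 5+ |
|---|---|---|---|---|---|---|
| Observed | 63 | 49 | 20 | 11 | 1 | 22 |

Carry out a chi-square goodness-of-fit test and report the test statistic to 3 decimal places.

Expected counts E_i = n·p_i: 166×0.38 = 63.08, 166×0.24 = 39.84, 166×0.15 = 24.9, 166×0.09 = 14.94, 166×0.06 = 9.96, 166×0.08 = 13.28.
cat         O        E   (O−E)²/E
0          63    63.08     0.0001
1          49    39.84     2.1061
2          20     24.9     0.9643
3          11    14.94     1.0391
4           1     9.96     8.0604
5+         22    13.28     5.7258
Sum = 17.896

17.896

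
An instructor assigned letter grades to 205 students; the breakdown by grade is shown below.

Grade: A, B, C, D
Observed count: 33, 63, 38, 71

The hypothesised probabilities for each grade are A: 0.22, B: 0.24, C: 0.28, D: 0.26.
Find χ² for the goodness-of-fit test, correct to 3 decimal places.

Expected counts E_i = n·p_i: 205×0.22 = 45.1, 205×0.24 = 49.2, 205×0.28 = 57.4, 205×0.26 = 53.3.
χ² = (33−45.1)²/45.1 + (63−49.2)²/49.2 + (38−57.4)²/57.4 + (71−53.3)²/53.3
   = 3.2463 + 3.8707 + 6.5568 + 5.8779
Sum = 19.552

19.552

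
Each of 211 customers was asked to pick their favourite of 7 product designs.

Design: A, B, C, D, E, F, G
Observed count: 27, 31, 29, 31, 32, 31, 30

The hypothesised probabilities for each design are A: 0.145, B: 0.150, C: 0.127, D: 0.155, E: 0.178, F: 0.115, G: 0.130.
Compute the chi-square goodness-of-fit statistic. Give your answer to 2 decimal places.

3.64

Expected counts E_i = n·p_i: 211×0.145 = 30.595, 211×0.150 = 31.65, 211×0.127 = 26.797, 211×0.155 = 32.705, 211×0.178 = 37.558, 211×0.115 = 24.265, 211×0.130 = 27.43.
A: (27 − 30.595)²/30.595 = 12.924025/30.595 = 0.422
B: (31 − 31.65)²/31.65 = 0.4225/31.65 = 0.013
C: (29 − 26.797)²/26.797 = 4.853209/26.797 = 0.181
D: (31 − 32.705)²/32.705 = 2.907025/32.705 = 0.089
E: (32 − 37.558)²/37.558 = 30.891364/37.558 = 0.822
F: (31 − 24.265)²/24.265 = 45.360225/24.265 = 1.869
G: (30 − 27.43)²/27.43 = 6.6049/27.43 = 0.241
Sum = 3.64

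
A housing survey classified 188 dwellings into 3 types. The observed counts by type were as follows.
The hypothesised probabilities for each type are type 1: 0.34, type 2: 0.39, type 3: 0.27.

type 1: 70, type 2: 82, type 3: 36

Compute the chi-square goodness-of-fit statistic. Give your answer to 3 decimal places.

5.898

Expected counts E_i = n·p_i: 188×0.34 = 63.92, 188×0.39 = 73.32, 188×0.27 = 50.76.
type 1: (70 − 63.92)²/63.92 = 36.9664/63.92 = 0.5783
type 2: (82 − 73.32)²/73.32 = 75.3424/73.32 = 1.0276
type 3: (36 − 50.76)²/50.76 = 217.8576/50.76 = 4.2919
Sum = 5.898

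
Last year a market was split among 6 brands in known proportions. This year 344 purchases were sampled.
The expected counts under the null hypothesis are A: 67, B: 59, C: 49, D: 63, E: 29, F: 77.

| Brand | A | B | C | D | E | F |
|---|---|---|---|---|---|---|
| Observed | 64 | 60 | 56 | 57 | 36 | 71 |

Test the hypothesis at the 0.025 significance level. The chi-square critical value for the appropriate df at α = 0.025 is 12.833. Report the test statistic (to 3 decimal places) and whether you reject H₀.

χ² = (64−67)²/67 + (60−59)²/59 + (56−49)²/49 + (57−63)²/63 + (36−29)²/29 + (71−77)²/77
   = 0.1343 + 0.0169 + 1.0000 + 0.5714 + 1.6897 + 0.4675
Sum = 3.880
df = 5. Since 3.880 < 12.833, we do not reject H₀.

3.880; do not reject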